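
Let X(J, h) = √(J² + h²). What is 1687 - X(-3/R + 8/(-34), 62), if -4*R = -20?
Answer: 1687 - √27777941/85 ≈ 1625.0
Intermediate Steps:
R = 5 (R = -¼*(-20) = 5)
1687 - X(-3/R + 8/(-34), 62) = 1687 - √((-3/5 + 8/(-34))² + 62²) = 1687 - √((-3*⅕ + 8*(-1/34))² + 3844) = 1687 - √((-⅗ - 4/17)² + 3844) = 1687 - √((-71/85)² + 3844) = 1687 - √(5041/7225 + 3844) = 1687 - √(27777941/7225) = 1687 - √27777941/85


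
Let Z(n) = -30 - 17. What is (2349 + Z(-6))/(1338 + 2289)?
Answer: 2302/3627 ≈ 0.63468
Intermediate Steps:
Z(n) = -47
(2349 + Z(-6))/(1338 + 2289) = (2349 - 47)/(1338 + 2289) = 2302/3627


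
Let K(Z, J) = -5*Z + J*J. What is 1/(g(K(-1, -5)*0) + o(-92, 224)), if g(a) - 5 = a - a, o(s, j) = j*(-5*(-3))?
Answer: 1/3365 ≈ 0.00029718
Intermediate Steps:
K(Z, J) = J² - 5*Z (K(Z, J) = -5*Z + J² = J² - 5*Z)
o(s, j) = 15*j (o(s, j) = j*15 = 15*j)
g(a) = 5 (g(a) = 5 + (a - a) = 5 + 0 = 5)
1/(g(K(-1, -5)*0) + o(-92, 224)) = 1/(5 + 15*224) = 1/(5 + 3360) = 1/3365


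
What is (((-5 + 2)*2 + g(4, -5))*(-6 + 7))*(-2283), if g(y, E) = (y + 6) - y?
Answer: 0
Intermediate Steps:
g(y, E) = 6 (g(y, E) = (6 + y) - y = 6)
(((-5 + 2)*2 + g(4, -5))*(-6 + 7))*(-2283) = (((-5 + 2)*2 + 6)*(-6 + 7))*(-2283) = ((-3*2 + 6)*1)*(-2283) = ((-6 + 6)*1)*(-2283) = (0*1)*(-2283) = 0*(-2283) = 0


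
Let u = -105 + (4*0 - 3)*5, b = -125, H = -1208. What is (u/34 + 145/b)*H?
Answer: 2407544/425 ≈ 5664.8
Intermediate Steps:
u = -120 (u = -105 + (0 - 3)*5 = -105 - 3*5 = -105 - 15 = -120)
(u/34 + 145/b)*H = (-120/34 + 145/(-125))*(-1208) = (-120*1/34 + 145*(-1/125))*(-1208) = (-60/17 - 29/25)*(-1208) = -1993/425*(-1208) = 2407544/425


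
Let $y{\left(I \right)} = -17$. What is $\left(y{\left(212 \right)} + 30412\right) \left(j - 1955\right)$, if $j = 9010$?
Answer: $214436725$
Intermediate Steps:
$\left(y{\left(212 \right)} + 30412\right) \left(j - 1955\right) = \left(-17 + 30412\right) \left(9010 - 1955\right) = 30395 \cdot 7055 = 214436725$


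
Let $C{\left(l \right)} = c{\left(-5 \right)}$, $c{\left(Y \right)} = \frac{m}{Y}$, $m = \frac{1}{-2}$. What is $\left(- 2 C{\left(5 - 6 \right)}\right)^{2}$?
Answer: $\frac{1}{25} \approx 0.04$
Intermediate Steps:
$m = - \frac{1}{2} \approx -0.5$
$c{\left(Y \right)} = - \frac{1}{2 Y}$
$C{\left(l \right)} = \frac{1}{10}$ ($C{\left(l \right)} = - \frac{1}{2 \left(-5\right)} = \left(- \frac{1}{2}\right) \left(- \frac{1}{5}\right) = \frac{1}{10}$)
$\left(- 2 C{\left(5 - 6 \right)}\right)^{2} = \left(\left(-2\right) \frac{1}{10}\right)^{2} = \left(- \frac{1}{5}\right)^{2} = \frac{1}{25}$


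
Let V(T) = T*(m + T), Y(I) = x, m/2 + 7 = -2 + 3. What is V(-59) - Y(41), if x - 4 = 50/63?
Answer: 263605/63 ≈ 4184.2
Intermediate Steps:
x = 302/63 (x = 4 + 50/63 = 302/63 ≈ 4.7936)
m = -12 (m = -14 + 2*(-2 + 3) = -14 + 2*1 = -14 + 2 = -12)
Y(I) = 302/63
V(T) = T*(-12 + T)
V(-59) - Y(41) = -59*(-12 - 59) - 1*302/63 = -59*(-71) - 302/63 = 4189 - 302/63 = 263605/63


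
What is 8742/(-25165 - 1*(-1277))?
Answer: -4371/11944 ≈ -0.36596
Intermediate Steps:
8742/(-25165 - 1*(-1277)) = 8742/(-25165 + 1277) = 8742/(-23888) = 8742*(-1/23888) = -4371/11944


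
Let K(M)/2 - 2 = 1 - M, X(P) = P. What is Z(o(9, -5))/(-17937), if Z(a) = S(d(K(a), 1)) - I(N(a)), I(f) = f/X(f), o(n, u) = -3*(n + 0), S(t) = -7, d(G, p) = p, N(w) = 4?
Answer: 8/17937 ≈ 0.00044601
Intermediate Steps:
K(M) = 6 - 2*M (K(M) = 4 + 2*(1 - M) = 4 + (2 - 2*M) = 6 - 2*M)
o(n, u) = -3*n
I(f) = 1 (I(f) = f/f = 1)
Z(a) = -8 (Z(a) = -7 - 1*1 = -7 - 1 = -8)
Z(o(9, -5))/(-17937) = -8/(-17937) = -8*(-1/17937) = 8/17937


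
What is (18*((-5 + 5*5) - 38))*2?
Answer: -648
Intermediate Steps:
(18*((-5 + 5*5) - 38))*2 = (18*((-5 + 25) - 38))*2 = (18*(20 - 38))*2 = (18*(-18))*2 = -324*2 = -648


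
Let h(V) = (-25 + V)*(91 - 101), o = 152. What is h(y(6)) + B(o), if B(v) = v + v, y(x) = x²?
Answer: 194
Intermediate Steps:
B(v) = 2*v
h(V) = 250 - 10*V (h(V) = (-25 + V)*(-10) = 250 - 10*V)
h(y(6)) + B(o) = (250 - 10*6²) + 2*152 = (250 - 10*36) + 304 = (250 - 360) + 304 = -110 + 304 = 194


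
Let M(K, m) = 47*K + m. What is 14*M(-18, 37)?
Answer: -11326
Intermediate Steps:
M(K, m) = m + 47*K
14*M(-18, 37) = 14*(37 + 47*(-18)) = 14*(37 - 846) = 14*(-809) = -11326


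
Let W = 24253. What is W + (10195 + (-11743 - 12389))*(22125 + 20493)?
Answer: -593942813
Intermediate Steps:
W + (10195 + (-11743 - 12389))*(22125 + 20493) = 24253 + (10195 + (-11743 - 12389))*(22125 + 20493) = 24253 + (10195 - 24132)*42618 = 24253 - 13937*42618 = 24253 - 593967066 = -593942813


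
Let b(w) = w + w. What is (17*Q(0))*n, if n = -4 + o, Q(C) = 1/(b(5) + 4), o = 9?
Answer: 85/14 ≈ 6.0714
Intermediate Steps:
b(w) = 2*w
Q(C) = 1/14 (Q(C) = 1/(2*5 + 4) = 1/(10 + 4) = 1/14)
n = 5 (n = -4 + 9 = 5)
(17*Q(0))*n = (17*(1/14))*5 = (17/14)*5 = 85/14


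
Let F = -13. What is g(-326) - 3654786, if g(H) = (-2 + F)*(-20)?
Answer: -3654486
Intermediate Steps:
g(H) = 300 (g(H) = (-2 - 13)*(-20) = -15*(-20) = 300)
g(-326) - 3654786 = 300 - 3654786 = -3654486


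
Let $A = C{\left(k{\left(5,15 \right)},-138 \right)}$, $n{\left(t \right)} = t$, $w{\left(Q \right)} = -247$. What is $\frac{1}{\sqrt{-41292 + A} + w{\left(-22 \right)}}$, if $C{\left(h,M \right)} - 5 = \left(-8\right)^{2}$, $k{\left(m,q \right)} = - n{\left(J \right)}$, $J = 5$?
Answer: $- \frac{19}{7864} - \frac{i \sqrt{41223}}{102232} \approx -0.0024161 - 0.001986 i$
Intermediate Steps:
$k{\left(m,q \right)} = -5$ ($k{\left(m,q \right)} = \left(-1\right) 5 = -5$)
$C{\left(h,M \right)} = 69$ ($C{\left(h,M \right)} = 5 + \left(-8\right)^{2} = 5 + 64 = 69$)
$A = 69$
$\frac{1}{\sqrt{-41292 + A} + w{\left(-22 \right)}} = \frac{1}{\sqrt{-41292 + 69} - 247} = \frac{1}{\sqrt{-41223} - 247} = \frac{1}{i \sqrt{41223} - 247} = \frac{1}{-247 + i \sqrt{41223}}$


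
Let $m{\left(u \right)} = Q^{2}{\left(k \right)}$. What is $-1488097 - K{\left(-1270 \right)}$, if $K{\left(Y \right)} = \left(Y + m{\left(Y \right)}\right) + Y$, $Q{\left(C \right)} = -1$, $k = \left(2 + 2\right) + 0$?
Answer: $-1485558$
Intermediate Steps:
$k = 4$ ($k = 4 + 0 = 4$)
$m{\left(u \right)} = 1$ ($m{\left(u \right)} = \left(-1\right)^{2} = 1$)
$K{\left(Y \right)} = 1 + 2 Y$ ($K{\left(Y \right)} = \left(Y + 1\right) + Y = \left(1 + Y\right) + Y = 1 + 2 Y$)
$-1488097 - K{\left(-1270 \right)} = -1488097 - \left(1 + 2 \left(-1270\right)\right) = -1488097 - \left(1 - 2540\right) = -1488097 - -2539 = -1488097 + 2539 = -1485558$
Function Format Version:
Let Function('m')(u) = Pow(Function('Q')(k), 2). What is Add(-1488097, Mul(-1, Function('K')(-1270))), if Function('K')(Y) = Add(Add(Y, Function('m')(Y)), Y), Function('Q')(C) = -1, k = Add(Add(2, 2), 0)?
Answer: -1485558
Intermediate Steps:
k = 4 (k = Add(4, 0) = 4)
Function('m')(u) = 1 (Function('m')(u) = Pow(-1, 2) = 1)
Function('K')(Y) = Add(1, Mul(2, Y)) (Function('K')(Y) = Add(Add(Y, 1), Y) = Add(Add(1, Y), Y) = Add(1, Mul(2, Y)))
Add(-1488097, Mul(-1, Function('K')(-1270))) = Add(-1488097, Mul(-1, Add(1, Mul(2, -1270)))) = Add(-1488097, Mul(-1, Add(1, -2540))) = Add(-1488097, Mul(-1, -2539)) = Add(-1488097, 2539) = -1485558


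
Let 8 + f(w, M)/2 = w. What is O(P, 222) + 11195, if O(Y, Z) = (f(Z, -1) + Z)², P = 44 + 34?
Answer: 433695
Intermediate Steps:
f(w, M) = -16 + 2*w
P = 78
O(Y, Z) = (-16 + 3*Z)² (O(Y, Z) = ((-16 + 2*Z) + Z)² = (-16 + 3*Z)²)
O(P, 222) + 11195 = (-16 + 3*222)² + 11195 = (-16 + 666)² + 11195 = 650² + 11195 = 422500 + 11195 = 433695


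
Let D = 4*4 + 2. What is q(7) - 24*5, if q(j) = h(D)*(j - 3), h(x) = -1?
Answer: -124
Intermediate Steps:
D = 18 (D = 16 + 2 = 18)
q(j) = 3 - j (q(j) = -(j - 3) = -(-3 + j) = 3 - j)
q(7) - 24*5 = (3 - 1*7) - 24*5 = (3 - 7) - 120 = -4 - 120 = -124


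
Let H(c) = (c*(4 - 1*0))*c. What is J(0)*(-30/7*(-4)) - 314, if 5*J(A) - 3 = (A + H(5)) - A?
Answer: 274/7 ≈ 39.143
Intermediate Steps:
H(c) = 4*c² (H(c) = (c*(4 + 0))*c = (c*4)*c = (4*c)*c = 4*c²)
J(A) = 103/5 (J(A) = ⅗ + ((A + 4*5²) - A)/5 = ⅗ + ((A + 4*25) - A)/5 = ⅗ + ((A + 100) - A)/5 = ⅗ + ((100 + A) - A)/5 = ⅗ + (⅕)*100 = ⅗ + 20 = 103/5)
J(0)*(-30/7*(-4)) - 314 = 103*(-30/7*(-4))/5 - 314 = (103/5)*(120/7) - 314 = 2472/7 - 314 = 274/7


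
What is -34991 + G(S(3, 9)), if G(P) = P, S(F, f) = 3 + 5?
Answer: -34983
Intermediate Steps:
S(F, f) = 8
-34991 + G(S(3, 9)) = -34991 + 8 = -34983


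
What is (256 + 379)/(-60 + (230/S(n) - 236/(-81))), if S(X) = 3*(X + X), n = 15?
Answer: -51435/4417 ≈ -11.645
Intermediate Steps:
S(X) = 6*X (S(X) = 3*(2*X) = 6*X)
(256 + 379)/(-60 + (230/S(n) - 236/(-81))) = (256 + 379)/(-60 + (230/((6*15)) - 236/(-81))) = 635/(-60 + (230/90 - 236*(-1/81))) = 635/(-60 + (230*(1/90) + 236/81)) = 635/(-60 + (23/9 + 236/81)) = 635/(-60 + 443/81) = 635/(-4417/81) = 635*(-81/4417) = -51435/4417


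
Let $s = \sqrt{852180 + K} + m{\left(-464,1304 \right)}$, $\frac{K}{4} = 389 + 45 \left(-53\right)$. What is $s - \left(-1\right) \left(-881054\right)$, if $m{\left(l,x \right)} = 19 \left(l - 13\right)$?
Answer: $-890117 + 2 \sqrt{211049} \approx -8.892 \cdot 10^{5}$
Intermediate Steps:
$m{\left(l,x \right)} = -247 + 19 l$ ($m{\left(l,x \right)} = 19 \left(-13 + l\right) = -247 + 19 l$)
$K = -7984$ ($K = 4 \left(389 + 45 \left(-53\right)\right) = 4 \left(389 - 2385\right) = 4 \left(-1996\right) = -7984$)
$s = -9063 + 2 \sqrt{211049}$ ($s = \sqrt{852180 - 7984} + \left(-247 + 19 \left(-464\right)\right) = \sqrt{844196} - 9063 = 2 \sqrt{211049} - 9063 = -9063 + 2 \sqrt{211049} \approx -8144.2$)
$s - \left(-1\right) \left(-881054\right) = \left(-9063 + 2 \sqrt{211049}\right) - \left(-1\right) \left(-881054\right) = \left(-9063 + 2 \sqrt{211049}\right) - 881054 = -890117 + 2 \sqrt{211049}$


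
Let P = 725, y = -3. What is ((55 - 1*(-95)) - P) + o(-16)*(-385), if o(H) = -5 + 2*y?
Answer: 3660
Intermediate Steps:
o(H) = -11 (o(H) = -5 + 2*(-3) = -5 - 6 = -11)
((55 - 1*(-95)) - P) + o(-16)*(-385) = ((55 - 1*(-95)) - 1*725) - 11*(-385) = ((55 + 95) - 725) + 4235 = (150 - 725) + 4235 = -575 + 4235 = 3660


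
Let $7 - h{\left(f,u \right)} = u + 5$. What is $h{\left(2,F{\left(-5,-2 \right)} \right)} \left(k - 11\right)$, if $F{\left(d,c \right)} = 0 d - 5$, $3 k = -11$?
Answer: $- \frac{308}{3} \approx -102.67$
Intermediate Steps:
$k = - \frac{11}{3}$ ($k = \frac{1}{3} \left(-11\right) = - \frac{11}{3} \approx -3.6667$)
$F{\left(d,c \right)} = -5$ ($F{\left(d,c \right)} = 0 - 5 = -5$)
$h{\left(f,u \right)} = 2 - u$ ($h{\left(f,u \right)} = 7 - \left(u + 5\right) = 7 - \left(5 + u\right) = 2 - u$)
$h{\left(2,F{\left(-5,-2 \right)} \right)} \left(k - 11\right) = \left(2 - -5\right) \left(- \frac{11}{3} - 11\right) = \left(2 + 5\right) \left(- \frac{44}{3}\right) = 7 \left(- \frac{44}{3}\right) = - \frac{308}{3}$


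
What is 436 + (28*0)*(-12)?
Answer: 436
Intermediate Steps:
436 + (28*0)*(-12) = 436 + 0*(-12) = 436 + 0 = 436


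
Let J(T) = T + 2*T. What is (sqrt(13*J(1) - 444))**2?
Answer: -405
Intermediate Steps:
J(T) = 3*T
(sqrt(13*J(1) - 444))**2 = (sqrt(13*(3*1) - 444))**2 = (sqrt(13*3 - 444))**2 = (sqrt(39 - 444))**2 = (sqrt(-405))**2 = (9*I*sqrt(5))**2 = -405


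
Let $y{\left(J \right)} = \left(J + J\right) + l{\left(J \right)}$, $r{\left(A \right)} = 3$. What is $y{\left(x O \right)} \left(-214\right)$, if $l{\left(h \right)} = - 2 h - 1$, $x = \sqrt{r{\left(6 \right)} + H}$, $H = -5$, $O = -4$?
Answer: $214$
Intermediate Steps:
$x = i \sqrt{2}$ ($x = \sqrt{3 - 5} = \sqrt{-2} = i \sqrt{2} \approx 1.4142 i$)
$l{\left(h \right)} = -1 - 2 h$
$y{\left(J \right)} = -1$ ($y{\left(J \right)} = \left(J + J\right) - \left(1 + 2 J\right) = 2 J - \left(1 + 2 J\right) = -1$)
$y{\left(x O \right)} \left(-214\right) = \left(-1\right) \left(-214\right) = 214$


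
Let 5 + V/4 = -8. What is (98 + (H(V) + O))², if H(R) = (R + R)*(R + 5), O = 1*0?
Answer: 24860196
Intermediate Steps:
V = -52 (V = -20 + 4*(-8) = -20 - 32 = -52)
O = 0
H(R) = 2*R*(5 + R) (H(R) = (2*R)*(5 + R) = 2*R*(5 + R))
(98 + (H(V) + O))² = (98 + (2*(-52)*(5 - 52) + 0))² = (98 + (2*(-52)*(-47) + 0))² = (98 + (4888 + 0))² = (98 + 4888)² = 4986² = 24860196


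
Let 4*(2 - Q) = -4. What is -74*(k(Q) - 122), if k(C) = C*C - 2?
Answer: 8510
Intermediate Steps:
Q = 3 (Q = 2 - ¼*(-4) = 2 + 1 = 3)
k(C) = -2 + C² (k(C) = C² - 2 = -2 + C²)
-74*(k(Q) - 122) = -74*((-2 + 3²) - 122) = -74*((-2 + 9) - 122) = -74*(7 - 122) = -74*(-115) = 8510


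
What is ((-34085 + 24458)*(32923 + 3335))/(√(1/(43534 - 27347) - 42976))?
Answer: 349055766*I*√11260527195557/695652511 ≈ 1.6838e+6*I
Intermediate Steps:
((-34085 + 24458)*(32923 + 3335))/(√(1/(43534 - 27347) - 42976)) = (-9627*36258)/(√(1/16187 - 42976)) = -349055766/√(1/16187 - 42976) = -349055766*(-I*√11260527195557/695652511) = -(-349055766)*I*√11260527195557/695652511 = 349055766*I*√11260527195557/695652511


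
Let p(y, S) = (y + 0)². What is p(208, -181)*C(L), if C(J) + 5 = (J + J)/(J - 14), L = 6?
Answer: -281216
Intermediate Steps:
p(y, S) = y²
C(J) = -5 + 2*J/(-14 + J) (C(J) = -5 + (J + J)/(J - 14) = -5 + (2*J)/(-14 + J) = -5 + 2*J/(-14 + J))
p(208, -181)*C(L) = 208²*((70 - 3*6)/(-14 + 6)) = 43264*((70 - 18)/(-8)) = 43264*(-⅛*52) = 43264*(-13/2) = -281216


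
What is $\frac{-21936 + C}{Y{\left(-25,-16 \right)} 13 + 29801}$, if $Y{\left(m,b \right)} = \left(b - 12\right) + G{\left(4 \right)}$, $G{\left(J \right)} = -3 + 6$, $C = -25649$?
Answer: $- \frac{47585}{29476} \approx -1.6144$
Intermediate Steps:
$G{\left(J \right)} = 3$
$Y{\left(m,b \right)} = -9 + b$ ($Y{\left(m,b \right)} = \left(b - 12\right) + 3 = \left(-12 + b\right) + 3 = -9 + b$)
$\frac{-21936 + C}{Y{\left(-25,-16 \right)} 13 + 29801} = \frac{-21936 - 25649}{\left(-9 - 16\right) 13 + 29801} = - \frac{47585}{\left(-25\right) 13 + 29801} = - \frac{47585}{-325 + 29801} = - \frac{47585}{29476}$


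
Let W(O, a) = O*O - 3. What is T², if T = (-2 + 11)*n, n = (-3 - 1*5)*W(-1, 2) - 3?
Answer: 13689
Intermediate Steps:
W(O, a) = -3 + O² (W(O, a) = O² - 3 = -3 + O²)
n = 13 (n = (-3 - 1*5)*(-3 + (-1)²) - 3 = (-3 - 5)*(-3 + 1) - 3 = -8*(-2) - 3 = 16 - 3 = 13)
T = 117 (T = (-2 + 11)*13 = 9*13 = 117)
T² = 117² = 13689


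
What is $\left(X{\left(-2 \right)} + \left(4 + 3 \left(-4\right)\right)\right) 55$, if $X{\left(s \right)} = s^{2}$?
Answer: $-220$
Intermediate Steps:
$\left(X{\left(-2 \right)} + \left(4 + 3 \left(-4\right)\right)\right) 55 = \left(\left(-2\right)^{2} + \left(4 + 3 \left(-4\right)\right)\right) 55 = \left(4 + \left(4 - 12\right)\right) 55 = \left(4 - 8\right) 55 = \left(-4\right) 55 = -220$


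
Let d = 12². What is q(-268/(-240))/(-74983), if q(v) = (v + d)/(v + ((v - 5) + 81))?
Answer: -8707/351970202 ≈ -2.4738e-5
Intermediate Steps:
d = 144
q(v) = (144 + v)/(76 + 2*v) (q(v) = (v + 144)/(v + ((v - 5) + 81)) = (144 + v)/(v + ((-5 + v) + 81)) = (144 + v)/(v + (76 + v)) = (144 + v)/(76 + 2*v))
q(-268/(-240))/(-74983) = ((144 - 268/(-240))/(2*(38 - 268/(-240))))/(-74983) = ((144 - 268*(-1/240))/(2*(38 - 268*(-1/240))))*(-1/74983) = ((144 + 67/60)/(2*(38 + 67/60)))*(-1/74983) = ((½)*(8707/60)/(2347/60))*(-1/74983) = ((½)*(60/2347)*(8707/60))*(-1/74983) = (8707/4694)*(-1/74983) = -8707/351970202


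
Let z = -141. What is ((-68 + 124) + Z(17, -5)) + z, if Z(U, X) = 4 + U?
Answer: -64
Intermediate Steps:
((-68 + 124) + Z(17, -5)) + z = ((-68 + 124) + (4 + 17)) - 141 = (56 + 21) - 141 = 77 - 141 = -64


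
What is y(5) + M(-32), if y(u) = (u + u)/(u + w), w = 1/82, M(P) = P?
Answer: -12332/411 ≈ -30.005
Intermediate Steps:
w = 1/82 ≈ 0.012195
y(u) = 2*u/(1/82 + u) (y(u) = (u + u)/(u + 1/82) = (2*u)/(1/82 + u) = 2*u/(1/82 + u))
y(5) + M(-32) = 164*5/(1 + 82*5) - 32 = 164*5/(1 + 410) - 32 = 164*5/411 - 32 = 164*5*(1/411) - 32 = 820/411 - 32 = -12332/411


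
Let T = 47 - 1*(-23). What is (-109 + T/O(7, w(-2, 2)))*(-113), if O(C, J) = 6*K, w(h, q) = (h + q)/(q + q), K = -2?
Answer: 77857/6 ≈ 12976.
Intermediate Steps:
w(h, q) = (h + q)/(2*q) (w(h, q) = (h + q)/((2*q)) = (h + q)*(1/(2*q)) = (h + q)/(2*q))
O(C, J) = -12 (O(C, J) = 6*(-2) = -12)
T = 70 (T = 47 + 23 = 70)
(-109 + T/O(7, w(-2, 2)))*(-113) = (-109 + 70/(-12))*(-113) = (-109 + 70*(-1/12))*(-113) = (-109 - 35/6)*(-113) = -689/6*(-113) = 77857/6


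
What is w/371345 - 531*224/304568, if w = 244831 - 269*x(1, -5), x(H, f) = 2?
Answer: 3779321343/14137475495 ≈ 0.26733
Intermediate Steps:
w = 244293 (w = 244831 - 269*2 = 244831 - 538 = 244293)
w/371345 - 531*224/304568 = 244293/371345 - 531*224/304568 = 244293*(1/371345) - 118944*1/304568 = 244293/371345 - 14868/38071 = 3779321343/14137475495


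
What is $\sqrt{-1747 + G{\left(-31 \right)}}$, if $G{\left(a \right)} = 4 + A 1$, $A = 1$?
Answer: $i \sqrt{1742} \approx 41.737 i$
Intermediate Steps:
$G{\left(a \right)} = 5$ ($G{\left(a \right)} = 4 + 1 \cdot 1 = 4 + 1 = 5$)
$\sqrt{-1747 + G{\left(-31 \right)}} = \sqrt{-1747 + 5} = \sqrt{-1742} = i \sqrt{1742}$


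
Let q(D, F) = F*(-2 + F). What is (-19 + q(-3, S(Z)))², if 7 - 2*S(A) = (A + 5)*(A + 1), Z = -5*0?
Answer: 400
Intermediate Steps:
Z = 0
S(A) = 7/2 - (1 + A)*(5 + A)/2 (S(A) = 7/2 - (A + 5)*(A + 1)/2 = 7/2 - (5 + A)*(1 + A)/2 = 7/2 - (1 + A)*(5 + A)/2)
(-19 + q(-3, S(Z)))² = (-19 + (1 - 3*0 - ½*0²)*(-2 + (1 - 3*0 - ½*0²)))² = (-19 + (1 + 0 - ½*0)*(-2 + (1 + 0 - ½*0)))² = (-19 + (1 + 0 + 0)*(-2 + (1 + 0 + 0)))² = (-19 + 1*(-2 + 1))² = (-19 + 1*(-1))² = (-19 - 1)² = (-20)² = 400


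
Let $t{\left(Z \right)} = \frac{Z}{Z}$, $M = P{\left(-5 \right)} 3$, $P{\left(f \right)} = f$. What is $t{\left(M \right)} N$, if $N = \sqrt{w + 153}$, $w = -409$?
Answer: $16 i \approx 16.0 i$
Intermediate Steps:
$N = 16 i$ ($N = \sqrt{-409 + 153} = \sqrt{-256} = 16 i \approx 16.0 i$)
$M = -15$ ($M = \left(-5\right) 3 = -15$)
$t{\left(Z \right)} = 1$
$t{\left(M \right)} N = 1 \cdot 16 i = 16 i$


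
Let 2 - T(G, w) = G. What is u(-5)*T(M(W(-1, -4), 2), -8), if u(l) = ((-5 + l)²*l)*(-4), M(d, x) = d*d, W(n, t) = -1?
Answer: 2000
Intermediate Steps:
M(d, x) = d²
T(G, w) = 2 - G
u(l) = -4*l*(-5 + l)² (u(l) = (l*(-5 + l)²)*(-4) = -4*l*(-5 + l)²)
u(-5)*T(M(W(-1, -4), 2), -8) = (-4*(-5)*(-5 - 5)²)*(2 - 1*(-1)²) = (-4*(-5)*(-10)²)*(2 - 1*1) = (-4*(-5)*100)*(2 - 1) = 2000*1 = 2000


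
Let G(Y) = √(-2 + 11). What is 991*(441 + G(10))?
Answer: 440004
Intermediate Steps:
G(Y) = 3 (G(Y) = √9 = 3)
991*(441 + G(10)) = 991*(441 + 3) = 991*444 = 440004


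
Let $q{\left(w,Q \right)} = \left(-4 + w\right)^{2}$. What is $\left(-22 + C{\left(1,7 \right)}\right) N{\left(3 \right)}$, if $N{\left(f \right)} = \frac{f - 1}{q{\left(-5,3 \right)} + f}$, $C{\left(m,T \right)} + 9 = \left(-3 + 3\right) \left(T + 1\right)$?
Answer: $- \frac{31}{42} \approx -0.7381$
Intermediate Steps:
$C{\left(m,T \right)} = -9$ ($C{\left(m,T \right)} = -9 + \left(-3 + 3\right) \left(T + 1\right) = -9 + 0 \left(1 + T\right) = -9 + 0 = -9$)
$N{\left(f \right)} = \frac{-1 + f}{81 + f}$ ($N{\left(f \right)} = \frac{f - 1}{\left(-4 - 5\right)^{2} + f} = \frac{-1 + f}{\left(-9\right)^{2} + f} = \frac{-1 + f}{81 + f}$)
$\left(-22 + C{\left(1,7 \right)}\right) N{\left(3 \right)} = \left(-22 - 9\right) \frac{-1 + 3}{81 + 3} = - 31 \cdot \frac{1}{84} \cdot 2 = \left(-31\right) \frac{1}{42} = - \frac{31}{42}$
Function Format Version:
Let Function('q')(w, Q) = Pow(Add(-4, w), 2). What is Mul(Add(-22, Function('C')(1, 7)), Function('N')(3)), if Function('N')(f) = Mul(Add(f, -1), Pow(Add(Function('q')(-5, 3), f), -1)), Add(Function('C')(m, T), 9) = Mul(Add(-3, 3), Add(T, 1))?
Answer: Rational(-31, 42) ≈ -0.73810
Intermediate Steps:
Function('C')(m, T) = -9 (Function('C')(m, T) = Add(-9, Mul(Add(-3, 3), Add(T, 1))) = Add(-9, Mul(0, Add(1, T))) = Add(-9, 0) = -9)
Function('N')(f) = Mul(Pow(Add(81, f), -1), Add(-1, f)) (Function('N')(f) = Mul(Add(f, -1), Pow(Add(Pow(Add(-4, -5), 2), f), -1)) = Mul(Add(-1, f), Pow(Add(Pow(-9, 2), f), -1)) = Mul(Add(-1, f), Pow(Add(81, f), -1)) = Mul(Pow(Add(81, f), -1), Add(-1, f)))
Mul(Add(-22, Function('C')(1, 7)), Function('N')(3)) = Mul(Add(-22, -9), Mul(Pow(Add(81, 3), -1), Add(-1, 3))) = Mul(-31, Mul(Pow(84, -1), 2)) = Mul(-31, Mul(Rational(1, 84), 2)) = Mul(-31, Rational(1, 42)) = Rational(-31, 42)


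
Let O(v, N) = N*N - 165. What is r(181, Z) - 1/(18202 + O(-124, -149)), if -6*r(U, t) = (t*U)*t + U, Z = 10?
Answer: -183897721/60357 ≈ -3046.8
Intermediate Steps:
r(U, t) = -U/6 - U*t**2/6 (r(U, t) = -((t*U)*t + U)/6 = -((U*t)*t + U)/6 = -(U*t**2 + U)/6 = -(U + U*t**2)/6 = -U/6 - U*t**2/6)
O(v, N) = -165 + N**2 (O(v, N) = N**2 - 165 = -165 + N**2)
r(181, Z) - 1/(18202 + O(-124, -149)) = -1/6*181*(1 + 10**2) - 1/(18202 + (-165 + (-149)**2)) = -1/6*181*(1 + 100) - 1/(18202 + (-165 + 22201)) = -1/6*181*101 - 1/(18202 + 22036) = -18281/6 - 1/40238 = -183897721/60357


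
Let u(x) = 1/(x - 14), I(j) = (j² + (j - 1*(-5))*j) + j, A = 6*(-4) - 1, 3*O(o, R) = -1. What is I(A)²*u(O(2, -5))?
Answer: -3630000/43 ≈ -84419.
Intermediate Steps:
O(o, R) = -⅓ (O(o, R) = (⅓)*(-1) = -⅓)
A = -25 (A = -24 - 1 = -25)
I(j) = j + j² + j*(5 + j) (I(j) = (j² + (j + 5)*j) + j = (j² + (5 + j)*j) + j = (j² + j*(5 + j)) + j = j + j² + j*(5 + j))
u(x) = 1/(-14 + x)
I(A)²*u(O(2, -5)) = (2*(-25)*(3 - 25))²/(-14 - ⅓) = (2*(-25)*(-22))²/(-43/3) = 1100²*(-3/43) = 1210000*(-3/43) = -3630000/43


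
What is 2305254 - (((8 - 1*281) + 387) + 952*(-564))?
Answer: 2842068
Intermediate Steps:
2305254 - (((8 - 1*281) + 387) + 952*(-564)) = 2305254 - (((8 - 281) + 387) - 536928) = 2305254 - ((-273 + 387) - 536928) = 2305254 - (114 - 536928) = 2305254 - 1*(-536814) = 2305254 + 536814 = 2842068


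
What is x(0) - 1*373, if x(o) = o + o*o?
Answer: -373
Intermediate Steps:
x(o) = o + o**2
x(0) - 1*373 = 0*(1 + 0) - 1*373 = 0*1 - 373 = 0 - 373 = -373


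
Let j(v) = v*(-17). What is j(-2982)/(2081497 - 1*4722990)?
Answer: -50694/2641493 ≈ -0.019191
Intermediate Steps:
j(v) = -17*v
j(-2982)/(2081497 - 1*4722990) = (-17*(-2982))/(2081497 - 1*4722990) = 50694/(2081497 - 4722990) = 50694/(-2641493) = 50694*(-1/2641493) = -50694/2641493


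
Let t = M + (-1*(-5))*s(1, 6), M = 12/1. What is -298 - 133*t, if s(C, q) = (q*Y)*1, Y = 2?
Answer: -9874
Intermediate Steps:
s(C, q) = 2*q (s(C, q) = (q*2)*1 = (2*q)*1 = 2*q)
M = 12 (M = 12*1 = 12)
t = 72 (t = 12 + (-1*(-5))*(2*6) = 12 + 5*12 = 12 + 60 = 72)
-298 - 133*t = -298 - 133*72 = -298 - 9576 = -9874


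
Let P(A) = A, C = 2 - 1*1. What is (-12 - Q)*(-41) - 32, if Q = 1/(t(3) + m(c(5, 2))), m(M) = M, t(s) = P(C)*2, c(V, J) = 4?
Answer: 2801/6 ≈ 466.83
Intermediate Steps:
C = 1 (C = 2 - 1 = 1)
t(s) = 2 (t(s) = 1*2 = 2)
Q = ⅙ (Q = 1/(2 + 4) = 1/6 = ⅙ ≈ 0.16667)
(-12 - Q)*(-41) - 32 = (-12 - 1*⅙)*(-41) - 32 = (-12 - ⅙)*(-41) - 32 = -73/6*(-41) - 32 = 2993/6 - 32 = 2801/6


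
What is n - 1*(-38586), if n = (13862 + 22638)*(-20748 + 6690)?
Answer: -513078414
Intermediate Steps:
n = -513117000 (n = 36500*(-14058) = -513117000)
n - 1*(-38586) = -513117000 - 1*(-38586) = -513117000 + 38586 = -513078414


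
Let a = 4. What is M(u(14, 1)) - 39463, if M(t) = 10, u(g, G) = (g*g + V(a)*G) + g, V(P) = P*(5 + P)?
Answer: -39453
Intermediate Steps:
u(g, G) = g + g**2 + 36*G (u(g, G) = (g*g + (4*(5 + 4))*G) + g = (g**2 + (4*9)*G) + g = (g**2 + 36*G) + g = g + g**2 + 36*G)
M(u(14, 1)) - 39463 = 10 - 39463 = -39453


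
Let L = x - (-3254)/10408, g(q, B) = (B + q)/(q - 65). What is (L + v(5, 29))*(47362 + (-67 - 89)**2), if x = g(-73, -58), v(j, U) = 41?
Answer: 544017214609/179538 ≈ 3.0301e+6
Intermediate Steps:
g(q, B) = (B + q)/(-65 + q)
x = 131/138 (x = (-58 - 73)/(-65 - 73) = -131/(-138) = -1/138*(-131) = 131/138 ≈ 0.94928)
L = 453125/359076 (L = 131/138 - (-3254)/10408 = 131/138 - 1*(-1627/5204) = 131/138 + 1627/5204 = 453125/359076 ≈ 1.2619)
(L + v(5, 29))*(47362 + (-67 - 89)**2) = (453125/359076 + 41)*(47362 + (-67 - 89)**2) = 15175241*(47362 + (-156)**2)/359076 = 15175241*(47362 + 24336)/359076 = (15175241/359076)*71698 = 544017214609/179538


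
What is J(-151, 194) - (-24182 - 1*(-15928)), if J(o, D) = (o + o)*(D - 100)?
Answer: -20134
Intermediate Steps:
J(o, D) = 2*o*(-100 + D) (J(o, D) = (2*o)*(-100 + D) = 2*o*(-100 + D))
J(-151, 194) - (-24182 - 1*(-15928)) = 2*(-151)*(-100 + 194) - (-24182 - 1*(-15928)) = 2*(-151)*94 - (-24182 + 15928) = -28388 - 1*(-8254) = -28388 + 8254 = -20134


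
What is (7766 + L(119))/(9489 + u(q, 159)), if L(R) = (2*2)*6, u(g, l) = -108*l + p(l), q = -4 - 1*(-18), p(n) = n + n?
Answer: -1558/1473 ≈ -1.0577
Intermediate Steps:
p(n) = 2*n
q = 14 (q = -4 + 18 = 14)
u(g, l) = -106*l (u(g, l) = -108*l + 2*l = -106*l)
L(R) = 24 (L(R) = 4*6 = 24)
(7766 + L(119))/(9489 + u(q, 159)) = (7766 + 24)/(9489 - 106*159) = 7790/(9489 - 16854) = 7790/(-7365) = 7790*(-1/7365) = -1558/1473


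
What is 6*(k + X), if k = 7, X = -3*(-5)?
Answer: 132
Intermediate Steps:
X = 15
6*(k + X) = 6*(7 + 15) = 6*22 = 132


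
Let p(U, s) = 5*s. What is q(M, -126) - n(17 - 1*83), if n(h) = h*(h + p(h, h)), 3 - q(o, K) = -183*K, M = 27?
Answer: -49191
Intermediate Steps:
q(o, K) = 3 + 183*K (q(o, K) = 3 - (-183)*K = 3 + 183*K)
n(h) = 6*h² (n(h) = h*(h + 5*h) = h*(6*h) = 6*h²)
q(M, -126) - n(17 - 1*83) = (3 + 183*(-126)) - 6*(17 - 1*83)² = (3 - 23058) - 6*(17 - 83)² = -23055 - 6*(-66)² = -23055 - 6*4356 = -23055 - 1*26136 = -23055 - 26136 = -49191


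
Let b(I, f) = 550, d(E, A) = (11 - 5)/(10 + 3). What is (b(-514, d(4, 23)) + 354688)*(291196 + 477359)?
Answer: 273019941090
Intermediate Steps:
d(E, A) = 6/13
(b(-514, d(4, 23)) + 354688)*(291196 + 477359) = (550 + 354688)*(291196 + 477359) = 355238*768555 = 273019941090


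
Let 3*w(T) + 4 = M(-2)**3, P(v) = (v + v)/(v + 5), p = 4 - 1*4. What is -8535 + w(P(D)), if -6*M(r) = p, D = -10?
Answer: -25609/3 ≈ -8536.3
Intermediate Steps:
p = 0 (p = 4 - 4 = 0)
P(v) = 2*v/(5 + v) (P(v) = (2*v)/(5 + v) = 2*v/(5 + v))
M(r) = 0 (M(r) = -1/6*0 = 0)
w(T) = -4/3 (w(T) = -4/3 + (1/3)*0**3 = -4/3 + (1/3)*0 = -4/3 + 0 = -4/3)
-8535 + w(P(D)) = -8535 - 4/3 = -25609/3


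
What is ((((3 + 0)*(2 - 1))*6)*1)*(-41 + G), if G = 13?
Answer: -504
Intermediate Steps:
((((3 + 0)*(2 - 1))*6)*1)*(-41 + G) = ((((3 + 0)*(2 - 1))*6)*1)*(-41 + 13) = (((3*1)*6)*1)*(-28) = ((3*6)*1)*(-28) = (18*1)*(-28) = 18*(-28) = -504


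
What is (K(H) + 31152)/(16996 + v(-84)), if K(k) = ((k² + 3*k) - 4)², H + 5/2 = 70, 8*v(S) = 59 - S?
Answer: 362220793/272222 ≈ 1330.6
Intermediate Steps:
v(S) = 59/8 - S/8 (v(S) = (59 - S)/8 = 59/8 - S/8)
H = 135/2 (H = -5/2 + 70 = 135/2 ≈ 67.500)
K(k) = (-4 + k² + 3*k)²
(K(H) + 31152)/(16996 + v(-84)) = ((-4 + (135/2)² + 3*(135/2))² + 31152)/(16996 + (59/8 - ⅛*(-84))) = ((-4 + 18225/4 + 405/2)² + 31152)/(16996 + (59/8 + 21/2)) = ((19019/4)² + 31152)/(16996 + 143/8) = (361722361/16 + 31152)/(136111/8) = (362220793/16)*(8/136111) = 362220793/272222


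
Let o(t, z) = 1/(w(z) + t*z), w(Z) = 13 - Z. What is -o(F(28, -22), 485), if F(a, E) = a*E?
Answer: 1/299232 ≈ 3.3419e-6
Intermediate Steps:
F(a, E) = E*a
o(t, z) = 1/(13 - z + t*z) (o(t, z) = 1/((13 - z) + t*z) = 1/(13 - z + t*z))
-o(F(28, -22), 485) = -1/(13 - 1*485 - 22*28*485) = -1/(13 - 485 - 616*485) = -1/(13 - 485 - 298760) = -1/(-299232) = -1*(-1/299232) = 1/299232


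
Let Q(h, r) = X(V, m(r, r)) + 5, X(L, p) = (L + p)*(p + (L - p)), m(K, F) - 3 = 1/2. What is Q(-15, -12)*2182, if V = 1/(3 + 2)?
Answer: 313117/25 ≈ 12525.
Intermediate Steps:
m(K, F) = 7/2 (m(K, F) = 3 + 1/2 = 3 + ½ = 7/2)
V = ⅕ (V = 1/5 = ⅕ ≈ 0.20000)
X(L, p) = L*(L + p) (X(L, p) = (L + p)*L = L*(L + p))
Q(h, r) = 287/50 (Q(h, r) = (⅕ + 7/2)/5 + 5 = (⅕)*(37/10) + 5 = 37/50 + 5 = 287/50)
Q(-15, -12)*2182 = (287/50)*2182 = 313117/25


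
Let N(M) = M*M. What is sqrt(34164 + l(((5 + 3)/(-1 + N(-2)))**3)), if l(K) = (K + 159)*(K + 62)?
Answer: sqrt(35409286)/27 ≈ 220.39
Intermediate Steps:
N(M) = M**2
l(K) = (62 + K)*(159 + K) (l(K) = (159 + K)*(62 + K) = (62 + K)*(159 + K))
sqrt(34164 + l(((5 + 3)/(-1 + N(-2)))**3)) = sqrt(34164 + (9858 + (((5 + 3)/(-1 + (-2)**2))**3)**2 + 221*((5 + 3)/(-1 + (-2)**2))**3)) = sqrt(34164 + (9858 + ((8/(-1 + 4))**3)**2 + 221*(8/(-1 + 4))**3)) = sqrt(34164 + (9858 + ((8/3)**3)**2 + 221*(8/3)**3)) = sqrt(34164 + (9858 + (512/27)**2 + 221*(512/27))) = sqrt(34164 + (9858 + 262144/729 + 113152/27)) = sqrt(34164 + 10503730/729) = sqrt(35409286/729) = sqrt(35409286)/27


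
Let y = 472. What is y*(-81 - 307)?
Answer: -183136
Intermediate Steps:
y*(-81 - 307) = 472*(-81 - 307) = 472*(-388) = -183136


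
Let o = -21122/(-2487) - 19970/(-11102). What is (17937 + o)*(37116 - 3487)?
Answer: 8332203882959494/13805337 ≈ 6.0355e+8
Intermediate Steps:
o = 142080917/13805337 (o = -21122*(-1/2487) - 19970*(-1/11102) = 21122/2487 + 9985/5551 = 142080917/13805337 ≈ 10.292)
(17937 + o)*(37116 - 3487) = (17937 + 142080917/13805337)*(37116 - 3487) = (247768410686/13805337)*33629 = 8332203882959494/13805337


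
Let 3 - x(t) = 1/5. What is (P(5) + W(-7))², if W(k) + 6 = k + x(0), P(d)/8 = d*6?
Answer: 1320201/25 ≈ 52808.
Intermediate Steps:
x(t) = 14/5 (x(t) = 3 - 1/5 = 3 - 1*⅕ = 3 - ⅕ = 14/5)
P(d) = 48*d (P(d) = 8*(d*6) = 8*(6*d) = 48*d)
W(k) = -16/5 + k (W(k) = -6 + (k + 14/5) = -6 + (14/5 + k) = -16/5 + k)
(P(5) + W(-7))² = (48*5 + (-16/5 - 7))² = (240 - 51/5)² = (1149/5)² = 1320201/25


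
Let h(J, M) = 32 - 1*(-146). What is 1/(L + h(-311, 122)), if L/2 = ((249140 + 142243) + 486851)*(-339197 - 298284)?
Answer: -1/1119714976930 ≈ -8.9308e-13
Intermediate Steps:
h(J, M) = 178 (h(J, M) = 32 + 146 = 178)
L = -1119714977108 (L = 2*(((249140 + 142243) + 486851)*(-339197 - 298284)) = 2*((391383 + 486851)*(-637481)) = 2*(878234*(-637481)) = 2*(-559857488554) = -1119714977108)
1/(L + h(-311, 122)) = 1/(-1119714977108 + 178) = 1/(-1119714976930) = -1/1119714976930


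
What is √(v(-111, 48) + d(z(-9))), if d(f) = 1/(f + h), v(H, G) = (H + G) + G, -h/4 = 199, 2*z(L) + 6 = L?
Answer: I*√38739949/1607 ≈ 3.8731*I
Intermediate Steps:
z(L) = -3 + L/2
h = -796 (h = -4*199 = -796)
v(H, G) = H + 2*G (v(H, G) = (G + H) + G = H + 2*G)
d(f) = 1/(-796 + f) (d(f) = 1/(f - 796) = 1/(-796 + f))
√(v(-111, 48) + d(z(-9))) = √((-111 + 2*48) + 1/(-796 + (-3 + (½)*(-9)))) = √((-111 + 96) + 1/(-796 + (-3 - 9/2))) = √(-15 + 1/(-796 - 15/2)) = √(-15 + 1/(-1607/2)) = √(-15 - 2/1607) = √(-24107/1607) = I*√38739949/1607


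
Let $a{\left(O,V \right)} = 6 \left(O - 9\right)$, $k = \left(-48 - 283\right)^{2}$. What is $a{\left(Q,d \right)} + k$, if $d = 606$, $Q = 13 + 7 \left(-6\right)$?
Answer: $109333$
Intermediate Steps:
$Q = -29$ ($Q = 13 - 42 = -29$)
$k = 109561$ ($k = \left(-331\right)^{2} = 109561$)
$a{\left(O,V \right)} = -54 + 6 O$ ($a{\left(O,V \right)} = 6 \left(-9 + O\right) = -54 + 6 O$)
$a{\left(Q,d \right)} + k = \left(-54 + 6 \left(-29\right)\right) + 109561 = \left(-54 - 174\right) + 109561 = -228 + 109561 = 109333$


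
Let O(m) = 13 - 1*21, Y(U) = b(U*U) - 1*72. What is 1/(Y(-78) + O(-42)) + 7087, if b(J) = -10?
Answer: 637829/90 ≈ 7087.0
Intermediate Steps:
Y(U) = -82 (Y(U) = -10 - 1*72 = -10 - 72 = -82)
O(m) = -8 (O(m) = 13 - 21 = -8)
1/(Y(-78) + O(-42)) + 7087 = 1/(-82 - 8) + 7087 = 1/(-90) + 7087 = -1/90 + 7087 = 637829/90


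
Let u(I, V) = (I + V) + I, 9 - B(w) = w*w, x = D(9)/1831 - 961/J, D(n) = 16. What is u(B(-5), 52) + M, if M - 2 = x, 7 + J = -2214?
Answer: 91261449/4066651 ≈ 22.441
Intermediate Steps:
J = -2221 (J = -7 - 2214 = -2221)
x = 1795127/4066651 (x = 16/1831 - 961/(-2221) = 16*(1/1831) - 961*(-1/2221) = 16/1831 + 961/2221 = 1795127/4066651 ≈ 0.44143)
M = 9928429/4066651 (M = 2 + 1795127/4066651 = 9928429/4066651 ≈ 2.4414)
B(w) = 9 - w**2 (B(w) = 9 - w*w = 9 - w**2)
u(I, V) = V + 2*I
u(B(-5), 52) + M = (52 + 2*(9 - 1*(-5)**2)) + 9928429/4066651 = (52 + 2*(9 - 1*25)) + 9928429/4066651 = (52 + 2*(9 - 25)) + 9928429/4066651 = (52 + 2*(-16)) + 9928429/4066651 = (52 - 32) + 9928429/4066651 = 20 + 9928429/4066651 = 91261449/4066651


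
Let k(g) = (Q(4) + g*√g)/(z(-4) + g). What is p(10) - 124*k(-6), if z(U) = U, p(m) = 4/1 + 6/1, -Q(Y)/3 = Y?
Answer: -694/5 - 372*I*√6/5 ≈ -138.8 - 182.24*I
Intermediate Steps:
Q(Y) = -3*Y
p(m) = 10 (p(m) = 4*1 + 6*1 = 4 + 6 = 10)
k(g) = (-12 + g^(3/2))/(-4 + g) (k(g) = (-3*4 + g*√g)/(-4 + g) = (-12 + g^(3/2))/(-4 + g))
p(10) - 124*k(-6) = 10 - 124*(-12 + (-6)^(3/2))/(-4 - 6) = 10 - 124*(-12 - 6*I*√6)/(-10) = 10 - (-62)*(-12 - 6*I*√6)/5 = 10 - 124*(6/5 + 3*I*√6/5) = 10 + (-744/5 - 372*I*√6/5) = -694/5 - 372*I*√6/5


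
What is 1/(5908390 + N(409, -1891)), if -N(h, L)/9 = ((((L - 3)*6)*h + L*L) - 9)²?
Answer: -1/10342727275754 ≈ -9.6686e-14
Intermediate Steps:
N(h, L) = -9*(-9 + L² + h*(-18 + 6*L))² (N(h, L) = -9*((((L - 3)*6)*h + L*L) - 9)² = -9*((((-3 + L)*6)*h + L²) - 9)² = -9*(((-18 + 6*L)*h + L²) - 9)² = -9*((h*(-18 + 6*L) + L²) - 9)² = -9*((L² + h*(-18 + 6*L)) - 9)² = -9*(-9 + L² + h*(-18 + 6*L))²)
1/(5908390 + N(409, -1891)) = 1/(5908390 - 9*(-9 + (-1891)² - 18*409 + 6*(-1891)*409)²) = 1/(5908390 - 9*(-9 + 3575881 - 7362 - 4640514)²) = 1/(5908390 - 9*(-1072004)²) = 1/(5908390 - 9*1149192576016) = 1/(5908390 - 10342733184144) = 1/(-10342727275754) = -1/10342727275754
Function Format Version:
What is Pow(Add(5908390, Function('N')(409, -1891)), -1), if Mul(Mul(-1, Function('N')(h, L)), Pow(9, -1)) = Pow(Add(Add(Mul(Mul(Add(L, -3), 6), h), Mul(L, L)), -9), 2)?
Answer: Rational(-1, 10342727275754) ≈ -9.6686e-14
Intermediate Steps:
Function('N')(h, L) = Mul(-9, Pow(Add(-9, Pow(L, 2), Mul(h, Add(-18, Mul(6, L)))), 2)) (Function('N')(h, L) = Mul(-9, Pow(Add(Add(Mul(Mul(Add(L, -3), 6), h), Mul(L, L)), -9), 2)) = Mul(-9, Pow(Add(Add(Mul(Mul(Add(-3, L), 6), h), Pow(L, 2)), -9), 2)) = Mul(-9, Pow(Add(Add(Mul(Add(-18, Mul(6, L)), h), Pow(L, 2)), -9), 2)) = Mul(-9, Pow(Add(Add(Mul(h, Add(-18, Mul(6, L))), Pow(L, 2)), -9), 2)) = Mul(-9, Pow(Add(Add(Pow(L, 2), Mul(h, Add(-18, Mul(6, L)))), -9), 2)) = Mul(-9, Pow(Add(-9, Pow(L, 2), Mul(h, Add(-18, Mul(6, L)))), 2)))
Pow(Add(5908390, Function('N')(409, -1891)), -1) = Pow(Add(5908390, Mul(-9, Pow(Add(-9, Pow(-1891, 2), Mul(-18, 409), Mul(6, -1891, 409)), 2))), -1) = Pow(Add(5908390, Mul(-9, Pow(Add(-9, 3575881, -7362, -4640514), 2))), -1) = Pow(Add(5908390, Mul(-9, Pow(-1072004, 2))), -1) = Pow(Add(5908390, Mul(-9, 1149192576016)), -1) = Pow(Add(5908390, -10342733184144), -1) = Pow(-10342727275754, -1) = Rational(-1, 10342727275754)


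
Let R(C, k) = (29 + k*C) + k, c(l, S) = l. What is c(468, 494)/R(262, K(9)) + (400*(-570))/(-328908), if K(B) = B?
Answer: 14587853/16417991 ≈ 0.88853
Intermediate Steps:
R(C, k) = 29 + k + C*k (R(C, k) = (29 + C*k) + k = 29 + k + C*k)
c(468, 494)/R(262, K(9)) + (400*(-570))/(-328908) = 468/(29 + 9 + 262*9) + (400*(-570))/(-328908) = 468/(29 + 9 + 2358) - 228000*(-1/328908) = 468/2396 + 19000/27409 = 468*(1/2396) + 19000/27409 = 117/599 + 19000/27409 = 14587853/16417991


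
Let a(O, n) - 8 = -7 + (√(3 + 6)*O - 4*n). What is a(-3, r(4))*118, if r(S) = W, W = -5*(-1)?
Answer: -3304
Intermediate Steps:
W = 5
r(S) = 5
a(O, n) = 1 - 4*n + 3*O (a(O, n) = 8 + (-7 + (√(3 + 6)*O - 4*n)) = 8 + (-7 + (√9*O - 4*n)) = 8 + (-7 + (3*O - 4*n)) = 8 + (-7 + (-4*n + 3*O)) = 8 + (-7 - 4*n + 3*O) = 1 - 4*n + 3*O)
a(-3, r(4))*118 = (1 - 4*5 + 3*(-3))*118 = (1 - 20 - 9)*118 = -28*118 = -3304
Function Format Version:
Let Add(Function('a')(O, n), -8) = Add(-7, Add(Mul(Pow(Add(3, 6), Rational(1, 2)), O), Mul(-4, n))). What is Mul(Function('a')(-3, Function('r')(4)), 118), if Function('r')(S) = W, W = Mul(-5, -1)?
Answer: -3304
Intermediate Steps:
W = 5
Function('r')(S) = 5
Function('a')(O, n) = Add(1, Mul(-4, n), Mul(3, O)) (Function('a')(O, n) = Add(8, Add(-7, Add(Mul(Pow(Add(3, 6), Rational(1, 2)), O), Mul(-4, n)))) = Add(8, Add(-7, Add(Mul(Pow(9, Rational(1, 2)), O), Mul(-4, n)))) = Add(8, Add(-7, Add(Mul(3, O), Mul(-4, n)))) = Add(8, Add(-7, Add(Mul(-4, n), Mul(3, O)))) = Add(8, Add(-7, Mul(-4, n), Mul(3, O))) = Add(1, Mul(-4, n), Mul(3, O)))
Mul(Function('a')(-3, Function('r')(4)), 118) = Mul(Add(1, Mul(-4, 5), Mul(3, -3)), 118) = Mul(Add(1, -20, -9), 118) = Mul(-28, 118) = -3304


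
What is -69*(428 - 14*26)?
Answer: -4416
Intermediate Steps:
-69*(428 - 14*26) = -69*(428 - 364) = -69*64 = -4416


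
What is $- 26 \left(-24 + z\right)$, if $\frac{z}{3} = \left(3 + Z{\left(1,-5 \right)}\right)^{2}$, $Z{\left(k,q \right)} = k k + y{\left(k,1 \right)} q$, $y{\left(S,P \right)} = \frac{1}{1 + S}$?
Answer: $\frac{897}{2} \approx 448.5$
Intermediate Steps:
$Z{\left(k,q \right)} = k^{2} + \frac{q}{1 + k}$ ($Z{\left(k,q \right)} = k k + \frac{q}{1 + k} = k^{2} + \frac{q}{1 + k}$)
$z = \frac{27}{4}$ ($z = 3 \left(3 + \frac{-5 + 1^{2} \left(1 + 1\right)}{1 + 1}\right)^{2} = 3 \left(3 + \frac{-5 + 1 \cdot 2}{2}\right)^{2} = 3 \left(3 + \frac{-5 + 2}{2}\right)^{2} = 3 \left(3 + \frac{1}{2} \left(-3\right)\right)^{2} = 3 \left(3 - \frac{3}{2}\right)^{2} = 3 \left(\frac{3}{2}\right)^{2} = 3 \cdot \frac{9}{4} = \frac{27}{4} \approx 6.75$)
$- 26 \left(-24 + z\right) = - 26 \left(-24 + \frac{27}{4}\right) = \left(-26\right) \left(- \frac{69}{4}\right) = \frac{897}{2}$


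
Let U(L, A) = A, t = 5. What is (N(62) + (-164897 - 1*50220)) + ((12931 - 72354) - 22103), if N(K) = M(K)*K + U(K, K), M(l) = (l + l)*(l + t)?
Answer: 218515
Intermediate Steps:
M(l) = 2*l*(5 + l) (M(l) = (l + l)*(l + 5) = (2*l)*(5 + l) = 2*l*(5 + l))
N(K) = K + 2*K²*(5 + K) (N(K) = (2*K*(5 + K))*K + K = 2*K²*(5 + K) + K = K + 2*K²*(5 + K))
(N(62) + (-164897 - 1*50220)) + ((12931 - 72354) - 22103) = (62*(1 + 2*62*(5 + 62)) + (-164897 - 1*50220)) + ((12931 - 72354) - 22103) = (62*(1 + 2*62*67) + (-164897 - 50220)) + (-59423 - 22103) = (62*(1 + 8308) - 215117) - 81526 = (62*8309 - 215117) - 81526 = (515158 - 215117) - 81526 = 300041 - 81526 = 218515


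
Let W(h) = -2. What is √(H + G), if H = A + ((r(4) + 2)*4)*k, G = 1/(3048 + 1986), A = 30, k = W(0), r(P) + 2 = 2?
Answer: √354781218/5034 ≈ 3.7417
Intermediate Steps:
r(P) = 0 (r(P) = -2 + 2 = 0)
k = -2
G = 1/5034 ≈ 0.00019865
H = 14 (H = 30 + ((0 + 2)*4)*(-2) = 30 + (2*4)*(-2) = 30 + 8*(-2) = 30 - 16 = 14)
√(H + G) = √(14 + 1/5034) = √(70477/5034) = √354781218/5034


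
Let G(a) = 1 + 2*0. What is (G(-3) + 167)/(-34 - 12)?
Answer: -84/23 ≈ -3.6522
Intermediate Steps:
G(a) = 1 (G(a) = 1 + 0 = 1)
(G(-3) + 167)/(-34 - 12) = (1 + 167)/(-34 - 12) = 168/(-46) = 168*(-1/46) = -84/23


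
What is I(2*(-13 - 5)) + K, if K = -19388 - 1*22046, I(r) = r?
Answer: -41470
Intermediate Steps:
K = -41434 (K = -19388 - 22046 = -41434)
I(2*(-13 - 5)) + K = 2*(-13 - 5) - 41434 = 2*(-18) - 41434 = -36 - 41434 = -41470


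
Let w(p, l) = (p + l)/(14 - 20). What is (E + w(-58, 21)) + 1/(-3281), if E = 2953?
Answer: 58254149/19686 ≈ 2959.2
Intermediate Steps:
w(p, l) = -l/6 - p/6 (w(p, l) = (l + p)/(-6) = (l + p)*(-⅙) = -l/6 - p/6)
(E + w(-58, 21)) + 1/(-3281) = (2953 + (-⅙*21 - ⅙*(-58))) + 1/(-3281) = (2953 + (-7/2 + 29/3)) - 1/3281 = (2953 + 37/6) - 1/3281 = 17755/6 - 1/3281 = 58254149/19686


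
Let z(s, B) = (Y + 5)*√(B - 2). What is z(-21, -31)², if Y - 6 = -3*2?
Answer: -825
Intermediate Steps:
Y = 0 (Y = 6 - 3*2 = 6 - 6 = 0)
z(s, B) = 5*√(-2 + B) (z(s, B) = (0 + 5)*√(B - 2) = 5*√(-2 + B))
z(-21, -31)² = (5*√(-2 - 31))² = (5*√(-33))² = (5*(I*√33))² = (5*I*√33)² = -825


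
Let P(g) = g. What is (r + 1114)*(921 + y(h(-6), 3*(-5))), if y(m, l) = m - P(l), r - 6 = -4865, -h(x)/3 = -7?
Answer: -3583965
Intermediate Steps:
h(x) = 21 (h(x) = -3*(-7) = 21)
r = -4859 (r = 6 - 4865 = -4859)
y(m, l) = m - l
(r + 1114)*(921 + y(h(-6), 3*(-5))) = (-4859 + 1114)*(921 + (21 - 3*(-5))) = -3745*(921 + (21 - 1*(-15))) = -3745*(921 + (21 + 15)) = -3745*(921 + 36) = -3745*957 = -3583965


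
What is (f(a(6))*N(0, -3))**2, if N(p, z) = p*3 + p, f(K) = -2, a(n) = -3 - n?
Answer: 0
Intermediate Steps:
N(p, z) = 4*p (N(p, z) = 3*p + p = 4*p)
(f(a(6))*N(0, -3))**2 = (-8*0)**2 = (-2*0)**2 = 0**2 = 0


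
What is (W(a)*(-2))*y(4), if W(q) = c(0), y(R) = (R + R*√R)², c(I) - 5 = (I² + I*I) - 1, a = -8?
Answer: -1152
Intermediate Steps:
c(I) = 4 + 2*I² (c(I) = 5 + ((I² + I*I) - 1) = 5 + ((I² + I²) - 1) = 5 + (2*I² - 1) = 5 + (-1 + 2*I²) = 4 + 2*I²)
y(R) = (R + R^(3/2))²
W(q) = 4 (W(q) = 4 + 2*0² = 4 + 2*0 = 4 + 0 = 4)
(W(a)*(-2))*y(4) = (4*(-2))*(4 + 4^(3/2))² = -8*(4 + 8)² = -8*12² = -8*144 = -1152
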